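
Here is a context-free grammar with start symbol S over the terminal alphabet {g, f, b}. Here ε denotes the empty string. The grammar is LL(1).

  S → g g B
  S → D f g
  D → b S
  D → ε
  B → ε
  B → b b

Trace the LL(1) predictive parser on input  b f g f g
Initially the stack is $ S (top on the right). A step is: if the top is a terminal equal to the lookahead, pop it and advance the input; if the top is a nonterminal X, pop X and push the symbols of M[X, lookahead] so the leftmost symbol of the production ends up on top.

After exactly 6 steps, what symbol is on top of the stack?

g

     Stack        Input        Action
  1  $ S          b f g f g $  expand S → D f g
  2  $ g f D      b f g f g $  expand D → b S
  3  $ g f S b    b f g f g $  match b
  4  $ g f S      f g f g $    expand S → D f g
  5  $ g f g f D  f g f g $    expand D → ε
  6  $ g f g f    f g f g $    match f
Stack after step 6: $ g f g (top = g).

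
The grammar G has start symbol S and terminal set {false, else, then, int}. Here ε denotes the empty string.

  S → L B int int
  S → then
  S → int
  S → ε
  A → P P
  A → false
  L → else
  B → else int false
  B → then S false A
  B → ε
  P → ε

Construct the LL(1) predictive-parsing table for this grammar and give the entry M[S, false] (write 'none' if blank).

S → ε

FIRST(L) = {else}
FIRST(B) = {ε, else, then}
FIRST(P) = {ε}
FIRST(S) = {ε, else, int, then}  (via L B int int)
FIRST(A) = {ε, false}  (via P P)
FOLLOW(S) includes $ since S is the start symbol.
FOLLOW(S): in B→then S false A, S is followed by false A with FIRST {false}. Thus FOLLOW(S) = {$, false}.
For S → L B int int: FIRST(L B int int) = {else}, so it goes in M[S, t] for t ∈ {else}.
For S → then: FIRST(then) = {then}, so it goes in M[S, t] for t ∈ {then}.
For S → int: FIRST(int) = {int}, so it goes in M[S, t] for t ∈ {int}.
For S → ε: FIRST(ε) = {ε}, so it goes in M[S, t] for t ∈ {}; since ε ∈ FIRST, also for every t ∈ FOLLOW(S) = {$, false}.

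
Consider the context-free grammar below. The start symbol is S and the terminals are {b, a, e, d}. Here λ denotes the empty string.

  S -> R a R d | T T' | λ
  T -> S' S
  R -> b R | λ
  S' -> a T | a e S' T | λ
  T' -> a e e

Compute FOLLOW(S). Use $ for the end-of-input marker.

FIRST(R): from R->b R we get {b}; from R->λ we get {λ}. So FIRST(R) = {λ, b}.
FIRST(S'): from S'->a T we get {a}; from S'->a e S' T we get {a}; from S'->λ we get {λ}. So FIRST(S') = {λ, a}.
FIRST(T'): from T'->a e e we get {a}. So FIRST(T') = {a}.
FIRST(S): from S->R a R d we get {a, b}; from S->T T' we get {a, b}; from S->λ we get {λ}. So FIRST(S) = {λ, a, b}.
FIRST(T): from T->S' S we get {λ, a, b}. So FIRST(T) = {λ, a, b}.
FOLLOW(S) includes $ since S is the start symbol.
FOLLOW(R): in S->R a R d (occurrence 1), R is followed by a R d with FIRST {a}; in S->R a R d (occurrence 2), R is followed by d with FIRST {d}; in R->b R, the suffix after R is empty (adds nothing new). Thus FOLLOW(R) = {a, d}.
FOLLOW(S): in T->S' S, the suffix after S is empty, so FOLLOW(S) ⊇ FOLLOW(T) = {a, b}. Thus FOLLOW(S) = {$, a, b}.
FOLLOW(T'): in S->T T', the suffix after T' is empty, so FOLLOW(T') ⊇ FOLLOW(S) = {$, a, b}. Thus FOLLOW(T') = {$, a, b}.
FOLLOW(T): in S->T T', T is followed by T' with FIRST {a}; in S'->a T, the suffix after T is empty, so FOLLOW(T) ⊇ FOLLOW(S') = {a, b}; in S'->a e S' T, the suffix after T is empty, so FOLLOW(T) ⊇ FOLLOW(S') = {a, b}. Thus FOLLOW(T) = {a, b}.
FOLLOW(S'): in T->S' S, S' is followed by S with FIRST {λ, a, b}; in T->S' S, the suffix after S' is nullable, so FOLLOW(S') ⊇ FOLLOW(T) = {a, b}; in S'->a e S' T, S' is followed by T with FIRST {λ, a, b}; in S'->a e S' T, the suffix after S' is nullable (adds nothing new). Thus FOLLOW(S') = {a, b}.

{$, a, b}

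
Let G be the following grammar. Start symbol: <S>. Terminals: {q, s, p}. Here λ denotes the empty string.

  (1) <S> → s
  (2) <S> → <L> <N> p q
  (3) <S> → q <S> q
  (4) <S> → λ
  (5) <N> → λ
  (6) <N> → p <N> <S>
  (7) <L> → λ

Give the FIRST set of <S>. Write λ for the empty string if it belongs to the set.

FIRST(<N>) = {λ, p}
FIRST(<L>) = {λ}
FIRST(<S>) = {λ, p, q, s}  (via <L> <N> p q)

{λ, p, q, s}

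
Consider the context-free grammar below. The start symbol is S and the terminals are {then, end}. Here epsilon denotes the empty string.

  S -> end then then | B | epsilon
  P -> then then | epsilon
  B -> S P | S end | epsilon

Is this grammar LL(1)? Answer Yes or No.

No

FIRST(S) = {epsilon, end, then}
FIRST(P) = {epsilon, then}
FIRST(B) = {epsilon, end, then}
FOLLOW(S) = {$, end, then}
FOLLOW(P) = {$, end, then}
FOLLOW(B) = {$, end, then}
Cell M[B, $] receives both B -> S P and B -> epsilon — the grammar is not LL(1).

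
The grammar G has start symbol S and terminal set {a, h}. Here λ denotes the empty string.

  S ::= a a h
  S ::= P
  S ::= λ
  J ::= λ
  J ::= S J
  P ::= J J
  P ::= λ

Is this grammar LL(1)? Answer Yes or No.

FIRST(S) = {λ, a}
FIRST(J) = {λ, a}
FIRST(P) = {λ, a}
FOLLOW(S) = {$, a}
FOLLOW(J) = {$, a}
FOLLOW(P) = {$, a}
Cell M[J, $] receives both J ::= λ and J ::= S J — the grammar is not LL(1).

No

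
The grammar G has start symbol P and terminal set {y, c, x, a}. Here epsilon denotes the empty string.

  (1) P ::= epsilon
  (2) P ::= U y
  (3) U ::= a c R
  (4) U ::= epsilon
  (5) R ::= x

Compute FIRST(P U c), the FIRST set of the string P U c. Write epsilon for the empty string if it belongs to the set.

{a, c, y}

FIRST(U): from U::=a c R we get {a}; from U::=epsilon we get {epsilon}. So FIRST(U) = {epsilon, a}.
FIRST(R): from R::=x we get {x}. So FIRST(R) = {x}.
FIRST(P): from P::=epsilon we get {epsilon}; from P::=U y we get {a, y}. So FIRST(P) = {epsilon, a, y}.
FIRST(P U c): take FIRST of each symbol in turn, carrying on past any symbol whose FIRST contains epsilon; result {a, c, y}.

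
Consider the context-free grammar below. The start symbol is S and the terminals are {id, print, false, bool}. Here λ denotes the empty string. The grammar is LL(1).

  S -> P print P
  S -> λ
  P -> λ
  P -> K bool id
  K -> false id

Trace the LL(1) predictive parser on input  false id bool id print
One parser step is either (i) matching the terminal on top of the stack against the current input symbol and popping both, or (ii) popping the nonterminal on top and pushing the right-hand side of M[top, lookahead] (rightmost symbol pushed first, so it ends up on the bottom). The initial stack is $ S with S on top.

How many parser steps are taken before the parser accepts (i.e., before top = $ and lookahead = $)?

step 1: stack=$ S  input=false id bool id print $  — expand S -> P print P
step 2: stack=$ P print P  input=false id bool id print $  — expand P -> K bool id
step 3: stack=$ P print id bool K  input=false id bool id print $  — expand K -> false id
step 4: stack=$ P print id bool id false  input=false id bool id print $  — match false
step 5: stack=$ P print id bool id  input=id bool id print $  — match id
step 6: stack=$ P print id bool  input=bool id print $  — match bool
step 7: stack=$ P print id  input=id print $  — match id
step 8: stack=$ P print  input=print $  — match print
step 9: stack=$ P  input=$  — expand P -> λ
Accept reached after 9 steps.

9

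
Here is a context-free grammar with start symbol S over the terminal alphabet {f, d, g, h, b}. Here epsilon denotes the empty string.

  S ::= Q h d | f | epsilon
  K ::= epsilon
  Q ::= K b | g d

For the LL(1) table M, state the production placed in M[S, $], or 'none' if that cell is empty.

S ::= epsilon

FIRST(K) = {epsilon}
FIRST(Q) = {b, g}  (via K b)
FIRST(S) = {epsilon, b, f, g}  (via Q h d)
FOLLOW(S) includes $ since S is the start symbol.
FOLLOW(S): S appears on no right-hand side. Thus FOLLOW(S) = {$}.
For S ::= Q h d: FIRST(Q h d) = {b, g}, so it goes in M[S, t] for t ∈ {b, g}.
For S ::= f: FIRST(f) = {f}, so it goes in M[S, t] for t ∈ {f}.
For S ::= epsilon: FIRST(epsilon) = {epsilon}, so it goes in M[S, t] for t ∈ {}; since epsilon ∈ FIRST, also for every t ∈ FOLLOW(S) = {$}.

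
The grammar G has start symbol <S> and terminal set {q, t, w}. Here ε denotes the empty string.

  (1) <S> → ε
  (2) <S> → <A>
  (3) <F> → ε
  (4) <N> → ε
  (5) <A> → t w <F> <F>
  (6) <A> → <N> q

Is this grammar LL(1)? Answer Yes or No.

FIRST(<S>) = {ε, q, t}
FIRST(<F>) = {ε}
FIRST(<N>) = {ε}
FIRST(<A>) = {q, t}
FOLLOW(<S>) = {$}
FOLLOW(<F>) = {$}
FOLLOW(<N>) = {q}
FOLLOW(<A>) = {$}
Each cell of M receives at most one production.

Yes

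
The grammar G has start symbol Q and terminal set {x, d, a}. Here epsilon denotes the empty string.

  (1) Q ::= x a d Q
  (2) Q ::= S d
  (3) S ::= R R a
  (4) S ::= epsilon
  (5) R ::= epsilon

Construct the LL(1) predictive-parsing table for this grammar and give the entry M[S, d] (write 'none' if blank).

S ::= epsilon

FIRST(R): from R::=epsilon we get {epsilon}. So FIRST(R) = {epsilon}.
FIRST(S): from S::=R R a we get {a}; from S::=epsilon we get {epsilon}. So FIRST(S) = {epsilon, a}.
FIRST(Q): from Q::=x a d Q we get {x}; from Q::=S d we get {a, d}. So FIRST(Q) = {a, d, x}.
FOLLOW(Q) includes $ since Q is the start symbol.
FOLLOW(S): in Q::=S d, S is followed by d with FIRST {d}. Thus FOLLOW(S) = {d}.
For S ::= R R a: FIRST(R R a) = {a}, so it goes in M[S, t] for t ∈ {a}.
For S ::= epsilon: FIRST(epsilon) = {epsilon}, so it goes in M[S, t] for t ∈ {}; since epsilon ∈ FIRST, also for every t ∈ FOLLOW(S) = {d}.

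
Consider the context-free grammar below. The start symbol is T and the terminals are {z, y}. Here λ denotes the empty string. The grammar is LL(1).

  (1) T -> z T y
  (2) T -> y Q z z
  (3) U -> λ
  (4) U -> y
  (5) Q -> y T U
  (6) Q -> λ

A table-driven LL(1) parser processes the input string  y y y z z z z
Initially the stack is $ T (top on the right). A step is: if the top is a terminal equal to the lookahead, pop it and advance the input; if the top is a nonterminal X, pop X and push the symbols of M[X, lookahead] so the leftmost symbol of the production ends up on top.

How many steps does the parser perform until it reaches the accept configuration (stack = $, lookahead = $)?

12

      Stack            Input            Action
   1  $ T              y y y z z z z $  expand T -> y Q z z
   2  $ z z Q y        y y y z z z z $  match y
   3  $ z z Q          y y z z z z $    expand Q -> y T U
   4  $ z z U T y      y y z z z z $    match y
   5  $ z z U T        y z z z z $      expand T -> y Q z z
   6  $ z z U z z Q y  y z z z z $      match y
   7  $ z z U z z Q    z z z z $        expand Q -> λ
   8  $ z z U z z      z z z z $        match z
   9  $ z z U z        z z z $          match z
  10  $ z z U          z z $            expand U -> λ
  11  $ z z            z z $            match z
  12  $ z              z $              match z
Accept reached after 12 steps.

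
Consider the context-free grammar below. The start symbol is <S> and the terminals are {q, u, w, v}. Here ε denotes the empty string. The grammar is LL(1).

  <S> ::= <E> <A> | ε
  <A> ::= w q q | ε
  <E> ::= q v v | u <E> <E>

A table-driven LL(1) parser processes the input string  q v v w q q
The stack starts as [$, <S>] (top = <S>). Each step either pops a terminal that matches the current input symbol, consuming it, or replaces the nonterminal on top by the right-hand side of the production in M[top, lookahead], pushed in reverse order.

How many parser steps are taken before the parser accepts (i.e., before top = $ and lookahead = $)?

9

step 1: stack=$ <S>  input=q v v w q q $  — expand <S> ::= <E> <A>
step 2: stack=$ <A> <E>  input=q v v w q q $  — expand <E> ::= q v v
step 3: stack=$ <A> v v q  input=q v v w q q $  — match q
step 4: stack=$ <A> v v  input=v v w q q $  — match v
step 5: stack=$ <A> v  input=v w q q $  — match v
step 6: stack=$ <A>  input=w q q $  — expand <A> ::= w q q
step 7: stack=$ q q w  input=w q q $  — match w
step 8: stack=$ q q  input=q q $  — match q
step 9: stack=$ q  input=q $  — match q
Accept reached after 9 steps.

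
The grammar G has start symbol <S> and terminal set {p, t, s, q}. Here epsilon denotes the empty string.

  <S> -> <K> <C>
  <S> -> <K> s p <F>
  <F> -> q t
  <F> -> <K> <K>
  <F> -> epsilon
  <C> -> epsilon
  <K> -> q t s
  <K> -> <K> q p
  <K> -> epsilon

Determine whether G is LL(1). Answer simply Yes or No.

FIRST(<S>) = {epsilon, q, s}
FIRST(<F>) = {epsilon, q}
FIRST(<C>) = {epsilon}
FIRST(<K>) = {epsilon, q}
FOLLOW(<S>) = {$}
FOLLOW(<F>) = {$}
FOLLOW(<C>) = {$}
FOLLOW(<K>) = {$, q, s}
Cell M[<F>, $] receives both <F> -> <K> <K> and <F> -> epsilon — the grammar is not LL(1).

No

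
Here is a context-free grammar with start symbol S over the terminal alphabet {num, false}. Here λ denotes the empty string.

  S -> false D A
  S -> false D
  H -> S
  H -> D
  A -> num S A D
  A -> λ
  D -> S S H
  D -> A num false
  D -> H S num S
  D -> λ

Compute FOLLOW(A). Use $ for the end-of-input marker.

FIRST(S): from S->false D A we get {false}; from S->false D we get {false}. So FIRST(S) = {false}.
FIRST(A): from A->num S A D we get {num}; from A->λ we get {λ}. So FIRST(A) = {λ, num}.
FIRST(H): from H->S we get {false}; from H->D we get {λ, false, num}. So FIRST(H) = {λ, false, num}.
FIRST(D): from D->S S H we get {false}; from D->A num false we get {num}; from D->H S num S we get {false, num}; from D->λ we get {λ}. So FIRST(D) = {λ, false, num}.
FOLLOW(S) includes $ since S is the start symbol.
FOLLOW(S): in H->S, the suffix after S is empty, so FOLLOW(S) ⊇ FOLLOW(H) = {$, false, num}; in A->num S A D, S is followed by A D with FIRST {λ, false, num}; in A->num S A D, the suffix after S is nullable, so FOLLOW(S) ⊇ FOLLOW(A) = {$, false, num}; in D->S S H (occurrence 1), S is followed by S H with FIRST {false}; in D->S S H (occurrence 2), S is followed by H with FIRST {λ, false, num}; in D->S S H (occurrence 2), the suffix after S is nullable, so FOLLOW(S) ⊇ FOLLOW(D) = {$, false, num}; in D->H S num S (occurrence 1), S is followed by num S with FIRST {num}; in D->H S num S (occurrence 2), the suffix after S is empty, so FOLLOW(S) ⊇ FOLLOW(D) = {$, false, num}. Thus FOLLOW(S) = {$, false, num}.
FOLLOW(A): in S->false D A, the suffix after A is empty, so FOLLOW(A) ⊇ FOLLOW(S) = {$, false, num}; in A->num S A D, A is followed by D with FIRST {λ, false, num}; in A->num S A D, the suffix after A is nullable (adds nothing new); in D->A num false, A is followed by num false with FIRST {num}. Thus FOLLOW(A) = {$, false, num}.
FOLLOW(H): in D->S S H, the suffix after H is empty, so FOLLOW(H) ⊇ FOLLOW(D) = {$, false, num}; in D->H S num S, H is followed by S num S with FIRST {false}. Thus FOLLOW(H) = {$, false, num}.
FOLLOW(D): in S->false D A, D is followed by A with FIRST {λ, num}; in S->false D A, the suffix after D is nullable, so FOLLOW(D) ⊇ FOLLOW(S) = {$, false, num}; in S->false D, the suffix after D is empty, so FOLLOW(D) ⊇ FOLLOW(S) = {$, false, num}; in H->D, the suffix after D is empty, so FOLLOW(D) ⊇ FOLLOW(H) = {$, false, num}; in A->num S A D, the suffix after D is empty, so FOLLOW(D) ⊇ FOLLOW(A) = {$, false, num}. Thus FOLLOW(D) = {$, false, num}.

{$, false, num}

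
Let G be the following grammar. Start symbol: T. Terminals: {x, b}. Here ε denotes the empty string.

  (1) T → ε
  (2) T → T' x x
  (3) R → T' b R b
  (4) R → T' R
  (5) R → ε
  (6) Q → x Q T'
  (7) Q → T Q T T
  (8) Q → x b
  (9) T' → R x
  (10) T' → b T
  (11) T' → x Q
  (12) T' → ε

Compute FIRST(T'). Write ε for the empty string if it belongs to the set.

{ε, b, x}

FIRST(T): from T→ε we get {ε}; from T→T' x x we get {b, x}. So FIRST(T) = {ε, b, x}.
FIRST(Q): from Q→x Q T' we get {x}; from Q→T Q T T we get {b, x}; from Q→x b we get {x}. So FIRST(Q) = {b, x}.
FIRST(R): from R→T' b R b we get {b, x}; from R→T' R we get {ε, b, x}; from R→ε we get {ε}. So FIRST(R) = {ε, b, x}.
FIRST(T'): from T'→R x we get {b, x}; from T'→b T we get {b}; from T'→x Q we get {x}; from T'→ε we get {ε}. So FIRST(T') = {ε, b, x}.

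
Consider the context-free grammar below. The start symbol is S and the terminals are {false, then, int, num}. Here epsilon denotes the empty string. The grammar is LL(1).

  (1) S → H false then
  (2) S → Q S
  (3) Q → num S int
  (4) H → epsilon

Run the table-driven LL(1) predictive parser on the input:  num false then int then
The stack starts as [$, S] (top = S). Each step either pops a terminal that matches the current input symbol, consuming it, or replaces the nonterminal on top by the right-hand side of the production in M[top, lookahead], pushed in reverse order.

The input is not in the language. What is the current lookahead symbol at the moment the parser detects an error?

     Stack                 Input                      Action
  1  $ S                   num false then int then $  expand S → Q S
  2  $ S Q                 num false then int then $  expand Q → num S int
  3  $ S int S num         num false then int then $  match num
  4  $ S int S             false then int then $      expand S → H false then
  5  $ S int then false H  false then int then $      expand H → epsilon
  6  $ S int then false    false then int then $      match false
  7  $ S int then          then int then $            match then
  8  $ S int               int then $                 match int
  9  $ S                   then $                     error: M[S, then] is empty

then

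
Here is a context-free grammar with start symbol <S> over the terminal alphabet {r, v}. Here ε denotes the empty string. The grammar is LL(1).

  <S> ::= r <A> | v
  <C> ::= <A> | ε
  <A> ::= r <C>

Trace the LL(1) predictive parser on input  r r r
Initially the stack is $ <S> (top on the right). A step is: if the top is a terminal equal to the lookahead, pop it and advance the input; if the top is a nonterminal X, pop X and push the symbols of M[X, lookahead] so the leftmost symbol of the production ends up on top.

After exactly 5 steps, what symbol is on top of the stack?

<A>

     Stack    Input    Action
  1  $ <S>    r r r $  expand <S> ::= r <A>
  2  $ <A> r  r r r $  match r
  3  $ <A>    r r $    expand <A> ::= r <C>
  4  $ <C> r  r r $    match r
  5  $ <C>    r $      expand <C> ::= <A>
Stack after step 5: $ <A> (top = <A>).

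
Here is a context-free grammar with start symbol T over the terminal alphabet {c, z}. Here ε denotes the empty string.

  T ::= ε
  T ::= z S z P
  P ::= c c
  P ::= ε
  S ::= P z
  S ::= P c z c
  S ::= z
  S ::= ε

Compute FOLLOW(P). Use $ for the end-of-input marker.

FIRST(T) = {ε, z}
FIRST(P) = {ε, c}
FIRST(S) = {ε, c, z}  (via P z, P c z c)
FOLLOW(T) includes $ since T is the start symbol.
FOLLOW(T): T appears on no right-hand side. Thus FOLLOW(T) = {$}.
FOLLOW(P): in T::=z S z P, the suffix after P is empty, so FOLLOW(P) ⊇ FOLLOW(T) = {$}; in S::=P z, P is followed by z with FIRST {z}; in S::=P c z c, P is followed by c z c with FIRST {c}. Thus FOLLOW(P) = {$, c, z}.
FOLLOW(S): in T::=z S z P, S is followed by z P with FIRST {z}. Thus FOLLOW(S) = {z}.

{$, c, z}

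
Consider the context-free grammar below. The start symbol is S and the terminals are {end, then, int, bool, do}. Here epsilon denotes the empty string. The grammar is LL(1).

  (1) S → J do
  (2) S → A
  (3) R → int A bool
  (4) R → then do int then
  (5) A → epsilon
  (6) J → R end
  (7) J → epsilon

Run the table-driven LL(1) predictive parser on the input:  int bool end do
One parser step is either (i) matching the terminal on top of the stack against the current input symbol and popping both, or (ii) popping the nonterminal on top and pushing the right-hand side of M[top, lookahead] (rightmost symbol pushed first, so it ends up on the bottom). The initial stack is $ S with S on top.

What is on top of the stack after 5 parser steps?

step 1: stack=$ S  input=int bool end do $  — expand S → J do
step 2: stack=$ do J  input=int bool end do $  — expand J → R end
step 3: stack=$ do end R  input=int bool end do $  — expand R → int A bool
step 4: stack=$ do end bool A int  input=int bool end do $  — match int
step 5: stack=$ do end bool A  input=bool end do $  — expand A → epsilon
Stack after step 5: $ do end bool (top = bool).

bool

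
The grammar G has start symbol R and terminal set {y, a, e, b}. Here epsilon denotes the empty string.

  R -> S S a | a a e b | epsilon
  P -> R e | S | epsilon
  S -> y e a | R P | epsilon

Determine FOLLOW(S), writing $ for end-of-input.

FIRST(R): from R->S S a we get {a, e, y}; from R->a a e b we get {a}; from R->epsilon we get {epsilon}. So FIRST(R) = {epsilon, a, e, y}.
FIRST(P): from P->R e we get {a, e, y}; from P->S we get {epsilon, a, e, y}; from P->epsilon we get {epsilon}. So FIRST(P) = {epsilon, a, e, y}.
FIRST(S): from S->y e a we get {y}; from S->R P we get {epsilon, a, e, y}; from S->epsilon we get {epsilon}. So FIRST(S) = {epsilon, a, e, y}.
FOLLOW(R) includes $ since R is the start symbol.
FOLLOW(R): in P->R e, R is followed by e with FIRST {e}; in S->R P, R is followed by P with FIRST {epsilon, a, e, y}; in S->R P, the suffix after R is nullable, so FOLLOW(R) ⊇ FOLLOW(S) = {a, e, y}. Thus FOLLOW(R) = {$, a, e, y}.
FOLLOW(P): in S->R P, the suffix after P is empty, so FOLLOW(P) ⊇ FOLLOW(S) = {a, e, y}. Thus FOLLOW(P) = {a, e, y}.
FOLLOW(S): in R->S S a (occurrence 1), S is followed by S a with FIRST {a, e, y}; in R->S S a (occurrence 2), S is followed by a with FIRST {a}; in P->S, the suffix after S is empty, so FOLLOW(S) ⊇ FOLLOW(P) = {a, e, y}. Thus FOLLOW(S) = {a, e, y}.

{a, e, y}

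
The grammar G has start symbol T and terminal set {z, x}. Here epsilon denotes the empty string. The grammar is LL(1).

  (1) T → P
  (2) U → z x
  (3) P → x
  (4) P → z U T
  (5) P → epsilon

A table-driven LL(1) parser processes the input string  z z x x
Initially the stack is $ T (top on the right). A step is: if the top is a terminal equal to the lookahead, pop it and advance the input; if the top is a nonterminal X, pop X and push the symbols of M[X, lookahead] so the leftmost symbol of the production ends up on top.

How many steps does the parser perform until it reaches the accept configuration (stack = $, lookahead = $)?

9

     Stack    Input      Action
  1  $ T      z z x x $  expand T → P
  2  $ P      z z x x $  expand P → z U T
  3  $ T U z  z z x x $  match z
  4  $ T U    z x x $    expand U → z x
  5  $ T x z  z x x $    match z
  6  $ T x    x x $      match x
  7  $ T      x $        expand T → P
  8  $ P      x $        expand P → x
  9  $ x      x $        match x
Accept reached after 9 steps.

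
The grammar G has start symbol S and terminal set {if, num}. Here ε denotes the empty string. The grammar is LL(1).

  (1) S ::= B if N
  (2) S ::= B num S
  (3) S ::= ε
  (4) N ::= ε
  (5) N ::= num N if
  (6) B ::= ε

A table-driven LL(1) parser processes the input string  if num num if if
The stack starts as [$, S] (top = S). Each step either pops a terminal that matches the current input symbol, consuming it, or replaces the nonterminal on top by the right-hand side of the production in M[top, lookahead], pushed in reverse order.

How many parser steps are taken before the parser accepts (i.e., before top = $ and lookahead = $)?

10

      Stack          Input               Action
   1  $ S            if num num if if $  expand S ::= B if N
   2  $ N if B       if num num if if $  expand B ::= ε
   3  $ N if         if num num if if $  match if
   4  $ N            num num if if $     expand N ::= num N if
   5  $ if N num     num num if if $     match num
   6  $ if N         num if if $         expand N ::= num N if
   7  $ if if N num  num if if $         match num
   8  $ if if N      if if $             expand N ::= ε
   9  $ if if        if if $             match if
  10  $ if           if $                match if
Accept reached after 10 steps.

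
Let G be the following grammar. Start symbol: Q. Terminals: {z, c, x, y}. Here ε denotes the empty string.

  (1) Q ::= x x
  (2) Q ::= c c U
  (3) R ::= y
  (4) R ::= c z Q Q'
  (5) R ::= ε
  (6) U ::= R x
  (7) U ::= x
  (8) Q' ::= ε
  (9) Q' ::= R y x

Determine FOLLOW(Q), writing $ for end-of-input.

{$, c, x, y}

FIRST(Q): from Q::=x x we get {x}; from Q::=c c U we get {c}. So FIRST(Q) = {c, x}.
FIRST(R): from R::=y we get {y}; from R::=c z Q Q' we get {c}; from R::=ε we get {ε}. So FIRST(R) = {ε, c, y}.
FIRST(U): from U::=R x we get {c, x, y}; from U::=x we get {x}. So FIRST(U) = {c, x, y}.
FIRST(Q'): from Q'::=ε we get {ε}; from Q'::=R y x we get {c, y}. So FIRST(Q') = {ε, c, y}.
FOLLOW(Q) includes $ since Q is the start symbol.
FOLLOW(R): in U::=R x, R is followed by x with FIRST {x}; in Q'::=R y x, R is followed by y x with FIRST {y}. Thus FOLLOW(R) = {x, y}.
FOLLOW(Q): in R::=c z Q Q', Q is followed by Q' with FIRST {ε, c, y}; in R::=c z Q Q', the suffix after Q is nullable, so FOLLOW(Q) ⊇ FOLLOW(R) = {x, y}. Thus FOLLOW(Q) = {$, c, x, y}.
FOLLOW(U): in Q::=c c U, the suffix after U is empty, so FOLLOW(U) ⊇ FOLLOW(Q) = {$, c, x, y}. Thus FOLLOW(U) = {$, c, x, y}.
FOLLOW(Q'): in R::=c z Q Q', the suffix after Q' is empty, so FOLLOW(Q') ⊇ FOLLOW(R) = {x, y}. Thus FOLLOW(Q') = {x, y}.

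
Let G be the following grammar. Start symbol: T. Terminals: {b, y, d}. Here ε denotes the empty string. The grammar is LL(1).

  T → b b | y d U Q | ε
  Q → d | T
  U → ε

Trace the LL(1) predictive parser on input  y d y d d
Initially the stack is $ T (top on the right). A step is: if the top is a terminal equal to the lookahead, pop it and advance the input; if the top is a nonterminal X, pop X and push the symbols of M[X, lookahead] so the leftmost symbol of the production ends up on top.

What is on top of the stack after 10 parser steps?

d

step 1: stack=$ T  input=y d y d d $  — expand T → y d U Q
step 2: stack=$ Q U d y  input=y d y d d $  — match y
step 3: stack=$ Q U d  input=d y d d $  — match d
step 4: stack=$ Q U  input=y d d $  — expand U → ε
step 5: stack=$ Q  input=y d d $  — expand Q → T
step 6: stack=$ T  input=y d d $  — expand T → y d U Q
step 7: stack=$ Q U d y  input=y d d $  — match y
step 8: stack=$ Q U d  input=d d $  — match d
step 9: stack=$ Q U  input=d $  — expand U → ε
step 10: stack=$ Q  input=d $  — expand Q → d
Stack after step 10: $ d (top = d).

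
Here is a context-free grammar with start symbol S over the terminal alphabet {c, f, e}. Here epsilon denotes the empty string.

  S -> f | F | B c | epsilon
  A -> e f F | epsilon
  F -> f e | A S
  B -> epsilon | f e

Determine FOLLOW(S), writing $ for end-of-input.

FIRST(A) = {epsilon, e}
FIRST(B) = {epsilon, f}
FIRST(S) = {epsilon, c, e, f}  (via F, B c)
FIRST(F) = {epsilon, c, e, f}  (via A S)
FOLLOW(S) includes $ since S is the start symbol.
FOLLOW(B): in S->B c, B is followed by c with FIRST {c}. Thus FOLLOW(B) = {c}.
FOLLOW(S): in F->A S, the suffix after S is empty, so FOLLOW(S) ⊇ FOLLOW(F) = {$, c, e, f}. Thus FOLLOW(S) = {$, c, e, f}.
FOLLOW(A): in F->A S, A is followed by S with FIRST {epsilon, c, e, f}; in F->A S, the suffix after A is nullable, so FOLLOW(A) ⊇ FOLLOW(F) = {$, c, e, f}. Thus FOLLOW(A) = {$, c, e, f}.
FOLLOW(F): in S->F, the suffix after F is empty, so FOLLOW(F) ⊇ FOLLOW(S) = {$, c, e, f}; in A->e f F, the suffix after F is empty, so FOLLOW(F) ⊇ FOLLOW(A) = {$, c, e, f}. Thus FOLLOW(F) = {$, c, e, f}.

{$, c, e, f}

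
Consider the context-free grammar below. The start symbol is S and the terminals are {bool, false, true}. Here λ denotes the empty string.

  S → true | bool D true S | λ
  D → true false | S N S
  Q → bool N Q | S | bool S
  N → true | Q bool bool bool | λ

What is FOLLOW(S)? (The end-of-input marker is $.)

FIRST(S) = {λ, bool, true}
FIRST(Q) = {λ, bool, true}  (via S)
FIRST(N) = {λ, bool, true}  (via Q bool bool bool)
FIRST(D) = {λ, bool, true}  (via S N S)
FOLLOW(S) includes $ since S is the start symbol.
FOLLOW(D): in S→bool D true S, D is followed by true S with FIRST {true}. Thus FOLLOW(D) = {true}.
FOLLOW(Q): in Q→bool N Q, the suffix after Q is empty (adds nothing new); in N→Q bool bool bool, Q is followed by bool bool bool with FIRST {bool}. Thus FOLLOW(Q) = {bool}.
FOLLOW(S): in S→bool D true S, the suffix after S is empty (adds nothing new); in D→S N S (occurrence 1), S is followed by N S with FIRST {λ, bool, true}; in D→S N S (occurrence 1), the suffix after S is nullable, so FOLLOW(S) ⊇ FOLLOW(D) = {true}; in D→S N S (occurrence 2), the suffix after S is empty, so FOLLOW(S) ⊇ FOLLOW(D) = {true}; in Q→S, the suffix after S is empty, so FOLLOW(S) ⊇ FOLLOW(Q) = {bool}; in Q→bool S, the suffix after S is empty, so FOLLOW(S) ⊇ FOLLOW(Q) = {bool}. Thus FOLLOW(S) = {$, bool, true}.
FOLLOW(N): in D→S N S, N is followed by S with FIRST {λ, bool, true}; in D→S N S, the suffix after N is nullable, so FOLLOW(N) ⊇ FOLLOW(D) = {true}; in Q→bool N Q, N is followed by Q with FIRST {λ, bool, true}; in Q→bool N Q, the suffix after N is nullable, so FOLLOW(N) ⊇ FOLLOW(Q) = {bool}. Thus FOLLOW(N) = {bool, true}.

{$, bool, true}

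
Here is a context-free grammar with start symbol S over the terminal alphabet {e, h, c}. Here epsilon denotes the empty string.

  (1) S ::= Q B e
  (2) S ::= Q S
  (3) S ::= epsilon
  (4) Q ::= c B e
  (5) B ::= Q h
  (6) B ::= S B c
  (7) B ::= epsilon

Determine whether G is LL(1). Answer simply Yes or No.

FIRST(S) = {epsilon, c}
FIRST(Q) = {c}
FIRST(B) = {epsilon, c}
FOLLOW(S) = {$, c}
FOLLOW(Q) = {$, c, e, h}
FOLLOW(B) = {c, e}
Cell M[B, c] receives both B ::= Q h and B ::= S B c and B ::= epsilon — the grammar is not LL(1).

No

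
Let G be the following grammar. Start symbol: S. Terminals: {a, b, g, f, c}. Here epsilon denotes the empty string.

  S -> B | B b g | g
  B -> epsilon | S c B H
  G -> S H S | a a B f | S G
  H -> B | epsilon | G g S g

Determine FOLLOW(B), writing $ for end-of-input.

{$, a, b, c, f, g}

FIRST(S) = {epsilon, b, c, g}  (via B, B b g)
FIRST(B) = {epsilon, b, c, g}  (via S c B H)
FIRST(G) = {epsilon, a, b, c, g}  (via S H S, S G)
FIRST(H) = {epsilon, a, b, c, g}  (via B, G g S g)
FOLLOW(S) includes $ since S is the start symbol.
FOLLOW(G): in G->S G, the suffix after G is empty (adds nothing new); in H->G g S g, G is followed by g S g with FIRST {g}. Thus FOLLOW(G) = {g}.
FOLLOW(S): in B->S c B H, S is followed by c B H with FIRST {c}; in G->S H S (occurrence 1), S is followed by H S with FIRST {epsilon, a, b, c, g}; in G->S H S (occurrence 1), the suffix after S is nullable, so FOLLOW(S) ⊇ FOLLOW(G) = {g}; in G->S H S (occurrence 2), the suffix after S is empty, so FOLLOW(S) ⊇ FOLLOW(G) = {g}; in G->S G, S is followed by G with FIRST {epsilon, a, b, c, g}; in G->S G, the suffix after S is nullable, so FOLLOW(S) ⊇ FOLLOW(G) = {g}; in H->G g S g, S is followed by g with FIRST {g}. Thus FOLLOW(S) = {$, a, b, c, g}.
FOLLOW(B): in S->B, the suffix after B is empty, so FOLLOW(B) ⊇ FOLLOW(S) = {$, a, b, c, g}; in S->B b g, B is followed by b g with FIRST {b}; in B->S c B H, B is followed by H with FIRST {epsilon, a, b, c, g}; in B->S c B H, the suffix after B is nullable (adds nothing new); in G->a a B f, B is followed by f with FIRST {f}; in H->B, the suffix after B is empty, so FOLLOW(B) ⊇ FOLLOW(H) = {$, a, b, c, f, g}. Thus FOLLOW(B) = {$, a, b, c, f, g}.
FOLLOW(H): in B->S c B H, the suffix after H is empty, so FOLLOW(H) ⊇ FOLLOW(B) = {$, a, b, c, f, g}; in G->S H S, H is followed by S with FIRST {epsilon, b, c, g}; in G->S H S, the suffix after H is nullable, so FOLLOW(H) ⊇ FOLLOW(G) = {g}. Thus FOLLOW(H) = {$, a, b, c, f, g}.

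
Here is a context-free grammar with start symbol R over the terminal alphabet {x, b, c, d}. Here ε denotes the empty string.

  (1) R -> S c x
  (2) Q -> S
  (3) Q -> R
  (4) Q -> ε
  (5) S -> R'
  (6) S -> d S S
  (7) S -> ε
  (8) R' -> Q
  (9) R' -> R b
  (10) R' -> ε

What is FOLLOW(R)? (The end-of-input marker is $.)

{$, b, c, d}

FIRST(R): from R->S c x we get {c, d}. So FIRST(R) = {c, d}.
FIRST(Q): from Q->S we get {ε, c, d}; from Q->R we get {c, d}; from Q->ε we get {ε}. So FIRST(Q) = {ε, c, d}.
FIRST(R'): from R'->Q we get {ε, c, d}; from R'->R b we get {c, d}; from R'->ε we get {ε}. So FIRST(R') = {ε, c, d}.
FIRST(S): from S->R' we get {ε, c, d}; from S->d S S we get {d}; from S->ε we get {ε}. So FIRST(S) = {ε, c, d}.
FOLLOW(R) includes $ since R is the start symbol.
FOLLOW(R): in Q->R, the suffix after R is empty, so FOLLOW(R) ⊇ FOLLOW(Q) = {c, d}; in R'->R b, R is followed by b with FIRST {b}. Thus FOLLOW(R) = {$, b, c, d}.
FOLLOW(Q): in R'->Q, the suffix after Q is empty, so FOLLOW(Q) ⊇ FOLLOW(R') = {c, d}. Thus FOLLOW(Q) = {c, d}.
FOLLOW(S): in R->S c x, S is followed by c x with FIRST {c}; in Q->S, the suffix after S is empty, so FOLLOW(S) ⊇ FOLLOW(Q) = {c, d}; in S->d S S (occurrence 1), S is followed by S with FIRST {ε, c, d}; in S->d S S (occurrence 1), the suffix after S is nullable (adds nothing new); in S->d S S (occurrence 2), the suffix after S is empty (adds nothing new). Thus FOLLOW(S) = {c, d}.
FOLLOW(R'): in S->R', the suffix after R' is empty, so FOLLOW(R') ⊇ FOLLOW(S) = {c, d}. Thus FOLLOW(R') = {c, d}.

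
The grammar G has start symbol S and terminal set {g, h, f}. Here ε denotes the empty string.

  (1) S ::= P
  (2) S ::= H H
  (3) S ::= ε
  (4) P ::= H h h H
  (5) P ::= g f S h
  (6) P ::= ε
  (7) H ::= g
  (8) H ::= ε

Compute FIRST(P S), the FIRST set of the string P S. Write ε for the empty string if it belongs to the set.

{ε, g, h}

FIRST(H) = {ε, g}
FIRST(P) = {ε, g, h}  (via H h h H)
FIRST(S) = {ε, g, h}  (via P, H H)
FIRST(P S): take FIRST of each symbol in turn, carrying on past any symbol whose FIRST contains ε; result {ε, g, h}.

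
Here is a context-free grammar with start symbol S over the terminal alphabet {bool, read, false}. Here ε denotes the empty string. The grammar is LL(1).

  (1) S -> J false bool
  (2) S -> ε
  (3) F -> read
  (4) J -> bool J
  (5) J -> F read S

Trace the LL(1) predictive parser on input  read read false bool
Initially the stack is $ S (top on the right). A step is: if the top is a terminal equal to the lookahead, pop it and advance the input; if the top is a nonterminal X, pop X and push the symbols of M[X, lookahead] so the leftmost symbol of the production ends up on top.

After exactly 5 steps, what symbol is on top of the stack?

     Stack                     Input                   Action
  1  $ S                       read read false bool $  expand S -> J false bool
  2  $ bool false J            read read false bool $  expand J -> F read S
  3  $ bool false S read F     read read false bool $  expand F -> read
  4  $ bool false S read read  read read false bool $  match read
  5  $ bool false S read       read false bool $       match read
Stack after step 5: $ bool false S (top = S).

S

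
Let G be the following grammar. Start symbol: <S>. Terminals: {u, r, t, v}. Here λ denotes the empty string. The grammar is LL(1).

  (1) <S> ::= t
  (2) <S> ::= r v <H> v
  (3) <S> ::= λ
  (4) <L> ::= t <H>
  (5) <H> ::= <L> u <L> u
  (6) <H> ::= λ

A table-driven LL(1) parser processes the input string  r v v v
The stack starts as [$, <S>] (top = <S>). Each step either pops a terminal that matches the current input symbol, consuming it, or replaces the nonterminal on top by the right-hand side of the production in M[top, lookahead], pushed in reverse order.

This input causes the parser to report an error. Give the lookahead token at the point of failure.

step 1: stack=$ <S>  input=r v v v $  — expand <S> ::= r v <H> v
step 2: stack=$ v <H> v r  input=r v v v $  — match r
step 3: stack=$ v <H> v  input=v v v $  — match v
step 4: stack=$ v <H>  input=v v $  — expand <H> ::= λ
step 5: stack=$ v  input=v v $  — match v
step 6: stack=$  input=v $  — error: stack empty but input remains

v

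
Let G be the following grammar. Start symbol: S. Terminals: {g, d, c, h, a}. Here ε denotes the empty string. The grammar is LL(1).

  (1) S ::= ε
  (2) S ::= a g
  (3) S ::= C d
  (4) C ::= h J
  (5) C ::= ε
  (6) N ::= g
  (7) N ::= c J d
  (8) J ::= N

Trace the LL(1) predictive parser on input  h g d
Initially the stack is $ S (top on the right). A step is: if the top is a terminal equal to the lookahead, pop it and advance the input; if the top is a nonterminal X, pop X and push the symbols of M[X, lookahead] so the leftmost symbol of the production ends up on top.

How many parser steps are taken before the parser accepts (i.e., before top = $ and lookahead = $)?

step 1: stack=$ S  input=h g d $  — expand S ::= C d
step 2: stack=$ d C  input=h g d $  — expand C ::= h J
step 3: stack=$ d J h  input=h g d $  — match h
step 4: stack=$ d J  input=g d $  — expand J ::= N
step 5: stack=$ d N  input=g d $  — expand N ::= g
step 6: stack=$ d g  input=g d $  — match g
step 7: stack=$ d  input=d $  — match d
Accept reached after 7 steps.

7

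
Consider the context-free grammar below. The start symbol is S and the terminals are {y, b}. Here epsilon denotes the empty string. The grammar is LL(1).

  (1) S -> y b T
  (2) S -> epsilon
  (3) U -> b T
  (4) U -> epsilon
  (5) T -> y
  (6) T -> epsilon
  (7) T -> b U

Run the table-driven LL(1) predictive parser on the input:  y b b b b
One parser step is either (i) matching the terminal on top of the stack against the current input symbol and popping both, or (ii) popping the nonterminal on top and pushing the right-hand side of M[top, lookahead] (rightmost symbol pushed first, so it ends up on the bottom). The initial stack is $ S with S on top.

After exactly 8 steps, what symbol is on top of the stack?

b

     Stack    Input        Action
  1  $ S      y b b b b $  expand S -> y b T
  2  $ T b y  y b b b b $  match y
  3  $ T b    b b b b $    match b
  4  $ T      b b b $      expand T -> b U
  5  $ U b    b b b $      match b
  6  $ U      b b $        expand U -> b T
  7  $ T b    b b $        match b
  8  $ T      b $          expand T -> b U
Stack after step 8: $ U b (top = b).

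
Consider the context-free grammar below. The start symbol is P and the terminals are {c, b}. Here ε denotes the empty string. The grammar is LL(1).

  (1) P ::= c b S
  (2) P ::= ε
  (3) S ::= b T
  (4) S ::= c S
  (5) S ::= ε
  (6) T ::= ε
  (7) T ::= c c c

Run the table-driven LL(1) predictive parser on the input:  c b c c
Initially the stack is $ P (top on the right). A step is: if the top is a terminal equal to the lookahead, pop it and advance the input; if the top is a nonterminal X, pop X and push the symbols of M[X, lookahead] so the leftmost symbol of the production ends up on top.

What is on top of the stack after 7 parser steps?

step 1: stack=$ P  input=c b c c $  — expand P ::= c b S
step 2: stack=$ S b c  input=c b c c $  — match c
step 3: stack=$ S b  input=b c c $  — match b
step 4: stack=$ S  input=c c $  — expand S ::= c S
step 5: stack=$ S c  input=c c $  — match c
step 6: stack=$ S  input=c $  — expand S ::= c S
step 7: stack=$ S c  input=c $  — match c
Stack after step 7: $ S (top = S).

S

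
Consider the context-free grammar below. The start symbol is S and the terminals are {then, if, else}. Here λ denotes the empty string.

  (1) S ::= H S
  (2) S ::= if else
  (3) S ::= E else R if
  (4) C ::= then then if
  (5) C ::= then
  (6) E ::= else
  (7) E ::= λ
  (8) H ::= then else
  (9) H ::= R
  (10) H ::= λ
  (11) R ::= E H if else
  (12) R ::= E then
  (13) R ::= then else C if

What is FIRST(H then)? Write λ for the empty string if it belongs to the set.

{else, if, then}

FIRST(C): from C::=then then if we get {then}; from C::=then we get {then}. So FIRST(C) = {then}.
FIRST(E): from E::=else we get {else}; from E::=λ we get {λ}. So FIRST(E) = {λ, else}.
FIRST(S): from S::=H S we get {else, if, then}; from S::=if else we get {if}; from S::=E else R if we get {else}. So FIRST(S) = {else, if, then}.
FIRST(H): from H::=then else we get {then}; from H::=R we get {else, if, then}; from H::=λ we get {λ}. So FIRST(H) = {λ, else, if, then}.
FIRST(R): from R::=E H if else we get {else, if, then}; from R::=E then we get {else, then}; from R::=then else C if we get {then}. So FIRST(R) = {else, if, then}.
FIRST(H then): take FIRST of each symbol in turn, carrying on past any symbol whose FIRST contains λ; result {else, if, then}.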